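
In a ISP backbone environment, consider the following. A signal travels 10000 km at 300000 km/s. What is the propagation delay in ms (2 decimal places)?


Given: distance = 10000 km, speed = 300000 km/s
Delay = distance / speed = 10000 / 300000 seconds
Delay in ms = 10000 * 1000 / 300000
Delay = 33.3333 ms
Rounded to 2 dp = 33.33 ms

33.33


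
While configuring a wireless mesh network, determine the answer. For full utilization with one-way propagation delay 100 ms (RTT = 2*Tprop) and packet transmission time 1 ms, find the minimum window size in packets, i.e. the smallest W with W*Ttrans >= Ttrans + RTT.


Given: Ttrans = 1 ms, RTT = 200 ms (= 2 * Tprop, Tprop = 100 ms)
Time until first ACK returns = Ttrans + RTT = 1 + 200 = 201 ms
Need W * Ttrans >= Ttrans + RTT  ->  W >= (Ttrans + RTT) / Ttrans
(Ttrans + RTT) / Ttrans = 201 / 1 = 201
W_min = ceil(201) = 201

201


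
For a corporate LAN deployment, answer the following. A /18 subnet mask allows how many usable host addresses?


Given: subnet mask /18
Host bits = 32 - 18 = 14
Total addresses = 2^14 = 16384
Usable hosts = 16384 - 2 (network + broadcast) = 16382

16382


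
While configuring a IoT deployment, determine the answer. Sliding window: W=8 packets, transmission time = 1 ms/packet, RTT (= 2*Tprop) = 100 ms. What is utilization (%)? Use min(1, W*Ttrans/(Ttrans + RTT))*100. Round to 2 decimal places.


Given: W = 8, Ttrans = 1 ms, RTT = 100 ms (= 2 * Tprop, Tprop = 50 ms)
Cycle time = Ttrans + RTT = 1 + 100 = 101 ms (first packet sent until its ACK returns)
W * Ttrans = 8 * 1 = 8 ms of sending per cycle
W * Ttrans / (Ttrans + RTT) = 8 / 101 = 0.079208
U = min(1, 0.079208) = 0.079208
U% = 7.92%

7.92


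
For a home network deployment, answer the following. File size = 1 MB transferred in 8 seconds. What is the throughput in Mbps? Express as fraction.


Given: file = 1 MB, time = 8 s
File in Mb = 1 * 8 = 8 Mb
Throughput = 8 / 8 Mbps
Throughput = 1 Mbps

1


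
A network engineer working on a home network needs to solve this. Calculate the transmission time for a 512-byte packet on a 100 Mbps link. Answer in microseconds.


Given: packet = 512 bytes, bandwidth = 100 Mbps
Packet in bits = 512 * 8 = 4096 bits
Bandwidth = 100 * 10^6 = 100000000 bps
Time = 4096 / 100000000 seconds
Time in us = 4096 * 10^6 / 100000000 = 40.96

40.96


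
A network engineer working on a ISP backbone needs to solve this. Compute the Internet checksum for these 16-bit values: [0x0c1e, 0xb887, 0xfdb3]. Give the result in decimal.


Given words: [0x0c1e, 0xb887, 0xfdb3]
Step 1: Sum all words
Raw sum = 3102 + 47239 + 64947 = 115288
Step 2: Fold carry: (49752 + 1) = 49753
One's complement = ~49753 & 0xFFFF = 15782

15782


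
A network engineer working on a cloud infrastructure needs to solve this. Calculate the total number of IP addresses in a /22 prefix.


Given: CIDR prefix /22
Host bits = 32 - 22 = 10
Total addresses = 2^10 = 1024

1024


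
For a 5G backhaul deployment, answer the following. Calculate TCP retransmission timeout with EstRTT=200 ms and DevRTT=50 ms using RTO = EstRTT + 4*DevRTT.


Given: EstRTT = 200 ms, DevRTT = 50 ms
Timeout = EstRTT + 4 * DevRTT
4 * DevRTT = 4 * 50 = 200
Timeout = 200 + 200 = 400 ms

400


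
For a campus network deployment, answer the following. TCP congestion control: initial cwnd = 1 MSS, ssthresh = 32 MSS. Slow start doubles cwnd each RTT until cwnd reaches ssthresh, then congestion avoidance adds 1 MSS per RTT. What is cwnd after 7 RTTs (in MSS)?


RTT 0: cwnd = 1 MSS (initial)
RTT 1: cwnd = 2 MSS (slow start, doubled)
RTT 2: cwnd = 4 MSS (slow start, doubled)
RTT 3: cwnd = 8 MSS (slow start, doubled)
RTT 4: cwnd = 16 MSS (slow start, doubled)
RTT 5: cwnd = 32 MSS (slow start, doubled)
RTT 6: cwnd = 33 MSS (congestion avoidance, +1)
RTT 7: cwnd = 34 MSS (congestion avoidance, +1)

34


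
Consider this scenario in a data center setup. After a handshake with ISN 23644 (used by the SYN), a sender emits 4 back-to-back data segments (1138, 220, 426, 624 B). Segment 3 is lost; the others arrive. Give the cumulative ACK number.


SYN uses sequence number 23644; first data byte = ISN + 1 = 23645.
Segment 1: SEQ = 23645, len = 1138 B, covers [23645, 24782]
Segment 2: SEQ = 24783, len = 220 B, covers [24783, 25002]
Segment 3: SEQ = 25003, len = 426 B, covers [25003, 25428] [LOST]
Segment 4: SEQ = 25429, len = 624 B, covers [25429, 26052]
In-order data received: bytes [23645, 25002] (segments 1..2).
Segment 3 missing -> gap begins at byte 25003; later segments buffered out of order.
Cumulative ACK = next expected in-order byte = 23645 + 1138 + 220 = 25003

25003


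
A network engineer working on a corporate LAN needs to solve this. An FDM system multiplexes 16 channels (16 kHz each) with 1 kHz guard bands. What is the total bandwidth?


Given: 16 channels, 16 kHz each, guard = 1 kHz
Channel bandwidth = 16 * 16 = 256 kHz
Guard bands = 15 gaps * 1 kHz = 15 kHz
Total = 256 + 15 = 271 kHz

271


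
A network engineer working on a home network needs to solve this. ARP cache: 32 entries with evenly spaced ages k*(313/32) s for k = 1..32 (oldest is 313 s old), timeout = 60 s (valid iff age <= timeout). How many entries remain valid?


Ages are k * 313/32 s for k = 1..32 (spacing = 9.7812 s).
Entry k is valid iff k * 313/32 <= 60 iff k <= 32 * 60 / 313 = 6.1342
n_valid = floor(6.1342) = 6
(n_stale = 32 - 6 = 26)

6


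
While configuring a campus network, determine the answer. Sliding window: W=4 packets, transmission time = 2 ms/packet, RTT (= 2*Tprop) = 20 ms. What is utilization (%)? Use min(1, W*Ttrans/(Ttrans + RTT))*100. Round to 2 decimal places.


Given: W = 4, Ttrans = 2 ms, RTT = 20 ms (= 2 * Tprop, Tprop = 10 ms)
Cycle time = Ttrans + RTT = 2 + 20 = 22 ms (first packet sent until its ACK returns)
W * Ttrans = 4 * 2 = 8 ms of sending per cycle
W * Ttrans / (Ttrans + RTT) = 8 / 22 = 0.363636
U = min(1, 0.363636) = 0.363636
U% = 36.36%

36.36


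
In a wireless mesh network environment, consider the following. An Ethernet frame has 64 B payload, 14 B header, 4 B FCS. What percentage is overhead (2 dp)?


Given: payload = 64 B, header = 14 B, trailer = 4 B
Overhead bytes = header + trailer = 14 + 4 = 18
Total frame = payload + overhead = 64 + 18 = 82
Overhead % = 18 / 82 * 100 = 21.9512% -> 21.95% (2 dp)

21.95


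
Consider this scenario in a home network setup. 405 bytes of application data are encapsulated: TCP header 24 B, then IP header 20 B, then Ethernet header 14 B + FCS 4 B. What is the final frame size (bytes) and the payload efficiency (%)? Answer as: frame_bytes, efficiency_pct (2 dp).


TCP segment = 405 + 24 = 429 B
IP packet = 429 + 20 = 449 B
Ethernet frame = 449 + 14 + 4 = 467 B
Efficiency = app / frame = 405 / 467 = 0.867238 = 86.7238% -> 86.72% (2 dp)

467, 86.72


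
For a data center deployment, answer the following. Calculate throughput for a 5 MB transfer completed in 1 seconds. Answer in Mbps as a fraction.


Given: file = 5 MB, time = 1 s
File in Mb = 5 * 8 = 40 Mb
Throughput = 40 / 1 Mbps
Throughput = 40 Mbps

40


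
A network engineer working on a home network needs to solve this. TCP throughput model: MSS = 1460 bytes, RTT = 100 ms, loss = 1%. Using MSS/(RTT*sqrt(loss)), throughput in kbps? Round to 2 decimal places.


Given: MSS = 1460 bytes, RTT = 100 ms, loss = 1%
RTT in seconds = 100 / 1000 = 0.1
Loss rate = 1% = 0.01
sqrt(loss) = sqrt(0.01) = 0.1
Throughput (bytes/s) = 1460 / (0.1 * 0.1) = 146000.0000
Throughput (kbps) = 146000.0000 * 8 / 1000 = 1168.000000 -> 1168.00 kbps (2 dp)

1168.00


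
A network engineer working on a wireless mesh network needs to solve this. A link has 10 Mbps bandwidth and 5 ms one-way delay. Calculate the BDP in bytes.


Given: bandwidth = 10 Mbps, delay = 5 ms
BDP in bits = 10 * 10^6 * 5 / 1000
BDP in bits = 50000
BDP in bytes = 50000 / 8 = 6250

6250


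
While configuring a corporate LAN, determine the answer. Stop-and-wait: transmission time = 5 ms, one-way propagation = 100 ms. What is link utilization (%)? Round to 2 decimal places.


Given: Ttrans = 5 ms, Tprop = 100 ms
RTT = 2 * Tprop = 2 * 100 = 200 ms
U = Ttrans / (Ttrans + RTT)
U = 5 / (5 + 200)
U = 5 / 205 = 0.02439
U% = 2.44%

2.44


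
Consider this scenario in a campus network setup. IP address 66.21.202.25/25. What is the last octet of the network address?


Given: IP = 66.21.202.25, prefix = /25
Subnet mask = 255.255.255.128
Last octet of IP: 25
Last octet of mask: 128
Network last octet = 25 AND 128 = 0

0


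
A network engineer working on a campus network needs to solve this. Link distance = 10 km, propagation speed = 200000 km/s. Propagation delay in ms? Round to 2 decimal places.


Given: distance = 10 km, speed = 200000 km/s
Delay = distance / speed = 10 / 200000 seconds
Delay in ms = 10 * 1000 / 200000
Delay = 0.0500 ms
Rounded to 2 dp = 0.05 ms

0.05


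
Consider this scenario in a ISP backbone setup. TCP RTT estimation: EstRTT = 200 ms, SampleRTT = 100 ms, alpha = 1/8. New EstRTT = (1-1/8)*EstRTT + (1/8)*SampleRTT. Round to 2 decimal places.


Given: EstRTT = 200 ms, SampleRTT = 100 ms, alpha = 1/8
New EstRTT = (1 - alpha) * EstRTT + alpha * SampleRTT
(7/8) * 200 = 175
(1/8) * 100 = 12.5
New EstRTT = 175 + 12.5 = 187.5 ms -> 187.50 ms (2 dp)

187.50


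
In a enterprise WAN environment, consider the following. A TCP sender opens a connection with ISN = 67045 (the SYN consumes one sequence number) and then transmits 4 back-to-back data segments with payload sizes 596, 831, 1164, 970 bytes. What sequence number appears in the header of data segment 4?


The SYN occupies sequence number ISN = 67045, so the first data byte is ISN + 1 = 67046.
SEQ of data segment i = (ISN + 1) + sum of payload sizes of segments 1..i-1.
Segment 1: SEQ = 67046, payload = 596 bytes
Segment 2: SEQ = 67642, payload = 831 bytes
Segment 3: SEQ = 68473, payload = 1164 bytes
Segment 4: SEQ = 69637, payload = 970 bytes
SEQ of segment 4 = 67046 + 596 + 831 + 1164 = 69637

69637


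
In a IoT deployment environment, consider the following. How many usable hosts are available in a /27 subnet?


Given: subnet mask /27
Host bits = 32 - 27 = 5
Total addresses = 2^5 = 32
Usable hosts = 32 - 2 (network + broadcast) = 30

30


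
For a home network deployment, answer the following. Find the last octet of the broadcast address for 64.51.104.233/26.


Given: IP = 64.51.104.233, prefix = /26
Host bits = 32 - 26 = 6
Network last octet = 233 AND mask = 192
Host part size = 2^6 - 1 = 63
Broadcast last octet = 192 OR 63 = 255

255


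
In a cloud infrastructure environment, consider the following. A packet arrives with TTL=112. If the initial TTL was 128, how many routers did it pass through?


Given: initial TTL = 128, received TTL = 112
Hops = initial TTL - received TTL
Hops = 128 - 112 = 16

16


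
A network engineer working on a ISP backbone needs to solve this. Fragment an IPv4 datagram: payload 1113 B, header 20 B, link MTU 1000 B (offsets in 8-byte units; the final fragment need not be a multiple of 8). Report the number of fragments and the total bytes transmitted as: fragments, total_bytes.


Max data per non-final fragment = floor((MTU - header)/8)*8 = floor((1000 - 20)/8)*8 = floor(980/8)*8 = 976 B
Final fragment needs no 8-byte alignment: it can carry up to MTU - header = 980 B
Non-final fragments needed = ceil((payload - 980) / 976) = ceil(133/976) = ceil(0.1363) = 1
Number of fragments = 1 + 1 = 2
Fragment sizes (data): 1 * 976 B + 137 B (last, 137 <= 980 OK)
Total bytes sent = payload + n_frags * header = 1113 + 2*20 = 1113 + 40 = 1153 B

2, 1153


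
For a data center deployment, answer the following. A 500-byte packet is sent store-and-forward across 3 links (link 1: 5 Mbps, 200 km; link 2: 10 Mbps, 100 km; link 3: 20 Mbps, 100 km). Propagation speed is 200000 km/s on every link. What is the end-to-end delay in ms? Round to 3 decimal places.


Packet = 500 bytes = 4000 bits. Store-and-forward: sum (t_trans + t_prop) per link.
Link 1: t_trans = 4000/(5*10^6) s = 0.8000 ms; t_prop = 200/200000 s = 1.0000 ms; subtotal = 1.8000 ms
Link 2: t_trans = 4000/(10*10^6) s = 0.4000 ms; t_prop = 100/200000 s = 0.5000 ms; subtotal = 0.9000 ms
Link 3: t_trans = 4000/(20*10^6) s = 0.2000 ms; t_prop = 100/200000 s = 0.5000 ms; subtotal = 0.7000 ms
End-to-end = 1.8000 + 0.9000 + 0.7000 = 3.4000 ms -> 3.400 ms (3 dp)

3.400


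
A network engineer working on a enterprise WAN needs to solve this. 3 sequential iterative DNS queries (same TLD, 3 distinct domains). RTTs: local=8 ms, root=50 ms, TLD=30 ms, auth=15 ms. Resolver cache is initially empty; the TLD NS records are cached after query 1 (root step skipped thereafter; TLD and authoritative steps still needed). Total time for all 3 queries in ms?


Lookup 1 (cold cache): local + root + TLD + auth = 8 + 50 + 30 + 15 = 103 ms
Lookups 2..3 (TLD NS cached -> skip root; new domain -> still ask TLD and auth): local + TLD + auth = 8 + 30 + 15 = 53 ms each
Remaining 2 lookups: 2 * 53 = 106 ms
Total = 103 + 106 = 209 ms

209


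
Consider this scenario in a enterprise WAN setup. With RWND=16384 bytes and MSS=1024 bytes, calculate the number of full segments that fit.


Given: RWND = 16384 bytes, MSS = 1024 bytes
Full segments = floor(RWND / MSS)
Full segments = floor(16384 / 1024)
Full segments = floor(16.0) = 16

16


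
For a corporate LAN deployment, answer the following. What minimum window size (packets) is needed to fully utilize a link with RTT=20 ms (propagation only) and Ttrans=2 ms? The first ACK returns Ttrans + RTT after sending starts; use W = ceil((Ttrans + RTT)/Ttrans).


Given: Ttrans = 2 ms, RTT = 20 ms (= 2 * Tprop, Tprop = 10 ms)
Time until first ACK returns = Ttrans + RTT = 2 + 20 = 22 ms
Need W * Ttrans >= Ttrans + RTT  ->  W >= (Ttrans + RTT) / Ttrans
(Ttrans + RTT) / Ttrans = 22 / 2 = 11
W_min = ceil(11) = 11

11


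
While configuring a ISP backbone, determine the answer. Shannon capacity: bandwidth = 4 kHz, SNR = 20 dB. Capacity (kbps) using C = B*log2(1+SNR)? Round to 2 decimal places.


Given: B = 4 kHz, SNR = 20 dB
SNR linear = 10^(20/10) = 100
1 + SNR = 101
log2(101) = 6.6582114828
C = 4 * 1000 * 6.6582114828 = 26632.8459 bps
C = 26.632846 kbps -> 26.63 kbps (2 dp)

26.63


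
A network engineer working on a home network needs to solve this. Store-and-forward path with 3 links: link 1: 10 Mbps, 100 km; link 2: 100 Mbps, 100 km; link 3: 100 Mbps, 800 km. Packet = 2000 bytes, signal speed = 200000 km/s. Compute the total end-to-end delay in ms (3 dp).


Packet = 2000 bytes = 16000 bits. Store-and-forward: sum (t_trans + t_prop) per link.
Link 1: t_trans = 16000/(10*10^6) s = 1.6000 ms; t_prop = 100/200000 s = 0.5000 ms; subtotal = 2.1000 ms
Link 2: t_trans = 16000/(100*10^6) s = 0.1600 ms; t_prop = 100/200000 s = 0.5000 ms; subtotal = 0.6600 ms
Link 3: t_trans = 16000/(100*10^6) s = 0.1600 ms; t_prop = 800/200000 s = 4.0000 ms; subtotal = 4.1600 ms
End-to-end = 2.1000 + 0.6600 + 4.1600 = 6.9200 ms -> 6.920 ms (3 dp)

6.920


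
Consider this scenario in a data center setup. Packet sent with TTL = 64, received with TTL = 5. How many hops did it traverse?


Given: initial TTL = 64, received TTL = 5
Hops = initial TTL - received TTL
Hops = 64 - 5 = 59

59


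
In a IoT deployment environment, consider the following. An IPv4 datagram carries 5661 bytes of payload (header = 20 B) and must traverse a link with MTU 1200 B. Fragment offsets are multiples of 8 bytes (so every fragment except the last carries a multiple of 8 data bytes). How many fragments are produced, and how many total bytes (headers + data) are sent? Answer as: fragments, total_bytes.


Max data per non-final fragment = floor((MTU - header)/8)*8 = floor((1200 - 20)/8)*8 = floor(1180/8)*8 = 1176 B
Final fragment needs no 8-byte alignment: it can carry up to MTU - header = 1180 B
Non-final fragments needed = ceil((payload - 1180) / 1176) = ceil(4481/1176) = ceil(3.8104) = 4
Number of fragments = 4 + 1 = 5
Fragment sizes (data): 4 * 1176 B + 957 B (last, 957 <= 1180 OK)
Total bytes sent = payload + n_frags * header = 5661 + 5*20 = 5661 + 100 = 5761 B

5, 5761


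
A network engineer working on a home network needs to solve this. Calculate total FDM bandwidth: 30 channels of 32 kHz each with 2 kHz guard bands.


Given: 30 channels, 32 kHz each, guard = 2 kHz
Channel bandwidth = 30 * 32 = 960 kHz
Guard bands = 29 gaps * 2 kHz = 58 kHz
Total = 960 + 58 = 1018 kHz

1018


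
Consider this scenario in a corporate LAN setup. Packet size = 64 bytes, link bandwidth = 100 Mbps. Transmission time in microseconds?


Given: packet = 64 bytes, bandwidth = 100 Mbps
Packet in bits = 64 * 8 = 512 bits
Bandwidth = 100 * 10^6 = 100000000 bps
Time = 512 / 100000000 seconds
Time in us = 512 * 10^6 / 100000000 = 5.12

5.12


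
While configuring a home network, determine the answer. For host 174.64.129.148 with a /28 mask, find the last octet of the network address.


Given: IP = 174.64.129.148, prefix = /28
Subnet mask = 255.255.255.240
Last octet of IP: 148
Last octet of mask: 240
Network last octet = 148 AND 240 = 144

144


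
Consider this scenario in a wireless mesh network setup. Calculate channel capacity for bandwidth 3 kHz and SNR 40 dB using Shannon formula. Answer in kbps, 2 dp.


Given: B = 3 kHz, SNR = 40 dB
SNR linear = 10^(40/10) = 10000
1 + SNR = 10001
log2(10001) = 13.2878566418
C = 3 * 1000 * 13.2878566418 = 39863.5699 bps
C = 39.863570 kbps -> 39.86 kbps (2 dp)

39.86


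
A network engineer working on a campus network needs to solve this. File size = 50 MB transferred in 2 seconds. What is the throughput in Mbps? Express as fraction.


Given: file = 50 MB, time = 2 s
File in Mb = 50 * 8 = 400 Mb
Throughput = 400 / 2 Mbps
Throughput = 200 Mbps

200


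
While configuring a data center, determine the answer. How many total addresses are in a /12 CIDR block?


Given: CIDR prefix /12
Host bits = 32 - 12 = 20
Total addresses = 2^20 = 1048576

1048576


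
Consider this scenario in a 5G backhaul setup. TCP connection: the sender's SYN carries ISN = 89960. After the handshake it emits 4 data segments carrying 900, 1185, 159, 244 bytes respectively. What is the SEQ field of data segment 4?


The SYN occupies sequence number ISN = 89960, so the first data byte is ISN + 1 = 89961.
SEQ of data segment i = (ISN + 1) + sum of payload sizes of segments 1..i-1.
Segment 1: SEQ = 89961, payload = 900 bytes
Segment 2: SEQ = 90861, payload = 1185 bytes
Segment 3: SEQ = 92046, payload = 159 bytes
Segment 4: SEQ = 92205, payload = 244 bytes
SEQ of segment 4 = 89961 + 900 + 1185 + 159 = 92205

92205


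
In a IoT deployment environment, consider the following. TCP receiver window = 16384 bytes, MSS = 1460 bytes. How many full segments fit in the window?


Given: RWND = 16384 bytes, MSS = 1460 bytes
Full segments = floor(RWND / MSS)
Full segments = floor(16384 / 1460)
Full segments = floor(11.2219) = 11

11


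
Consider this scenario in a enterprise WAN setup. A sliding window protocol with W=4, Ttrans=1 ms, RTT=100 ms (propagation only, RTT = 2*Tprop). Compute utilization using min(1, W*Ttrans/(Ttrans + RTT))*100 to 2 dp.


Given: W = 4, Ttrans = 1 ms, RTT = 100 ms (= 2 * Tprop, Tprop = 50 ms)
Cycle time = Ttrans + RTT = 1 + 100 = 101 ms (first packet sent until its ACK returns)
W * Ttrans = 4 * 1 = 4 ms of sending per cycle
W * Ttrans / (Ttrans + RTT) = 4 / 101 = 0.039604
U = min(1, 0.039604) = 0.039604
U% = 3.96%

3.96


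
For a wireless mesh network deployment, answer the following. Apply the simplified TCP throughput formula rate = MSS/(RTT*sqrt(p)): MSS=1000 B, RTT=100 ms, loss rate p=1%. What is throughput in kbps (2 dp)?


Given: MSS = 1000 bytes, RTT = 100 ms, loss = 1%
RTT in seconds = 100 / 1000 = 0.1
Loss rate = 1% = 0.01
sqrt(loss) = sqrt(0.01) = 0.1
Throughput (bytes/s) = 1000 / (0.1 * 0.1) = 100000.0000
Throughput (kbps) = 100000.0000 * 8 / 1000 = 800.000000 -> 800.00 kbps (2 dp)

800.00


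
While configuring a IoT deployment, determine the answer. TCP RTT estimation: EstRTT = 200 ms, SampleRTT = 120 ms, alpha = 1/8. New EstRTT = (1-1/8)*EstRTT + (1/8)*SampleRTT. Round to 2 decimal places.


Given: EstRTT = 200 ms, SampleRTT = 120 ms, alpha = 1/8
New EstRTT = (1 - alpha) * EstRTT + alpha * SampleRTT
(7/8) * 200 = 175
(1/8) * 120 = 15
New EstRTT = 175 + 15 = 190 ms -> 190.00 ms (2 dp)

190.00


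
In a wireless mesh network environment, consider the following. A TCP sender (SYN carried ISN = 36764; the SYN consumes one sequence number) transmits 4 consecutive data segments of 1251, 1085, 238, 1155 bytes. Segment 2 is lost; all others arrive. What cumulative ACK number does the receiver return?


SYN uses sequence number 36764; first data byte = ISN + 1 = 36765.
Segment 1: SEQ = 36765, len = 1251 B, covers [36765, 38015]
Segment 2: SEQ = 38016, len = 1085 B, covers [38016, 39100] [LOST]
Segment 3: SEQ = 39101, len = 238 B, covers [39101, 39338]
Segment 4: SEQ = 39339, len = 1155 B, covers [39339, 40493]
In-order data received: bytes [36765, 38015] (segments 1..1).
Segment 2 missing -> gap begins at byte 38016; later segments buffered out of order.
Cumulative ACK = next expected in-order byte = 36765 + 1251 = 38016

38016


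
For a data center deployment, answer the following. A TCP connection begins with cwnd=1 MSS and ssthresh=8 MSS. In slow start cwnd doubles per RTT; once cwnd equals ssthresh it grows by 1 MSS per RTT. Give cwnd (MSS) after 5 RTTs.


RTT 0: cwnd = 1 MSS (initial)
RTT 1: cwnd = 2 MSS (slow start, doubled)
RTT 2: cwnd = 4 MSS (slow start, doubled)
RTT 3: cwnd = 8 MSS (slow start, doubled)
RTT 4: cwnd = 9 MSS (congestion avoidance, +1)
RTT 5: cwnd = 10 MSS (congestion avoidance, +1)

10


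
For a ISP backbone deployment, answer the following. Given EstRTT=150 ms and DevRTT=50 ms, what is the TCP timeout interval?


Given: EstRTT = 150 ms, DevRTT = 50 ms
Timeout = EstRTT + 4 * DevRTT
4 * DevRTT = 4 * 50 = 200
Timeout = 150 + 200 = 350 ms

350


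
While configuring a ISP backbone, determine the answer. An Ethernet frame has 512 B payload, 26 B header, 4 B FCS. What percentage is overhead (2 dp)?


Given: payload = 512 B, header = 26 B, trailer = 4 B
Overhead bytes = header + trailer = 26 + 4 = 30
Total frame = payload + overhead = 512 + 30 = 542
Overhead % = 30 / 542 * 100 = 5.5351% -> 5.54% (2 dp)

5.54


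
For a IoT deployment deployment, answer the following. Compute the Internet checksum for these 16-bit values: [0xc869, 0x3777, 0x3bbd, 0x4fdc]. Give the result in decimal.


Given words: [0xc869, 0x3777, 0x3bbd, 0x4fdc]
Step 1: Sum all words
Raw sum = 51305 + 14199 + 15293 + 20444 = 101241
Step 2: Fold carry: (35705 + 1) = 35706
One's complement = ~35706 & 0xFFFF = 29829

29829


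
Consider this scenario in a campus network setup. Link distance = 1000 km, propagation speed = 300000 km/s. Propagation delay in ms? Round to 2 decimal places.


Given: distance = 1000 km, speed = 300000 km/s
Delay = distance / speed = 1000 / 300000 seconds
Delay in ms = 1000 * 1000 / 300000
Delay = 3.3333 ms
Rounded to 2 dp = 3.33 ms

3.33


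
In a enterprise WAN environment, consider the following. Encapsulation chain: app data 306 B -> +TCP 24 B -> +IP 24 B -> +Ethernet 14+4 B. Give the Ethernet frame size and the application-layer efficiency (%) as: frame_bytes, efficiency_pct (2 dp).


TCP segment = 306 + 24 = 330 B
IP packet = 330 + 24 = 354 B
Ethernet frame = 354 + 14 + 4 = 372 B
Efficiency = app / frame = 306 / 372 = 0.822581 = 82.2581% -> 82.26% (2 dp)

372, 82.26


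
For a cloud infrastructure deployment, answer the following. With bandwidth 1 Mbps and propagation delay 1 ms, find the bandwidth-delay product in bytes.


Given: bandwidth = 1 Mbps, delay = 1 ms
BDP in bits = 1 * 10^6 * 1 / 1000
BDP in bits = 1000
BDP in bytes = 1000 / 8 = 125

125


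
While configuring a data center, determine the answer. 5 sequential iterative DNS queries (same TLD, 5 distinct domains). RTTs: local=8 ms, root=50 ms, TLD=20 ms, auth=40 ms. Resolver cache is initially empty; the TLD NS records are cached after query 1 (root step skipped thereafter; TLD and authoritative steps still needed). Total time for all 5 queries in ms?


Lookup 1 (cold cache): local + root + TLD + auth = 8 + 50 + 20 + 40 = 118 ms
Lookups 2..5 (TLD NS cached -> skip root; new domain -> still ask TLD and auth): local + TLD + auth = 8 + 20 + 40 = 68 ms each
Remaining 4 lookups: 4 * 68 = 272 ms
Total = 118 + 272 = 390 ms

390


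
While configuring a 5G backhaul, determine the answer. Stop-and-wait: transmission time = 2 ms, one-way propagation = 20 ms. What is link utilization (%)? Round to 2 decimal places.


Given: Ttrans = 2 ms, Tprop = 20 ms
RTT = 2 * Tprop = 2 * 20 = 40 ms
U = Ttrans / (Ttrans + RTT)
U = 2 / (2 + 40)
U = 2 / 42 = 0.047619
U% = 4.76%

4.76


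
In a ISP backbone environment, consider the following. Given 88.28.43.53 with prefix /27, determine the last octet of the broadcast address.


Given: IP = 88.28.43.53, prefix = /27
Host bits = 32 - 27 = 5
Network last octet = 53 AND mask = 32
Host part size = 2^5 - 1 = 31
Broadcast last octet = 32 OR 31 = 63

63


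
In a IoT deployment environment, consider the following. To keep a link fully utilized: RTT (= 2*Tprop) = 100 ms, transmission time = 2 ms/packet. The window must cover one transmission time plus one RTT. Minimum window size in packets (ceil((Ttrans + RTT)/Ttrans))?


Given: Ttrans = 2 ms, RTT = 100 ms (= 2 * Tprop, Tprop = 50 ms)
Time until first ACK returns = Ttrans + RTT = 2 + 100 = 102 ms
Need W * Ttrans >= Ttrans + RTT  ->  W >= (Ttrans + RTT) / Ttrans
(Ttrans + RTT) / Ttrans = 102 / 2 = 51
W_min = ceil(51) = 51

51


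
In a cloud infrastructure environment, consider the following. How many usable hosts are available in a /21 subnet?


Given: subnet mask /21
Host bits = 32 - 21 = 11
Total addresses = 2^11 = 2048
Usable hosts = 2048 - 2 (network + broadcast) = 2046

2046


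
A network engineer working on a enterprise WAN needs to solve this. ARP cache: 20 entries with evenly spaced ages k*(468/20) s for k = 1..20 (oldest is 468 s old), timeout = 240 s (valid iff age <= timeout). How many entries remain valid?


Ages are k * 468/20 s for k = 1..20 (spacing = 23.4000 s).
Entry k is valid iff k * 468/20 <= 240 iff k <= 20 * 240 / 468 = 10.2564
n_valid = floor(10.2564) = 10
(n_stale = 20 - 10 = 10)

10


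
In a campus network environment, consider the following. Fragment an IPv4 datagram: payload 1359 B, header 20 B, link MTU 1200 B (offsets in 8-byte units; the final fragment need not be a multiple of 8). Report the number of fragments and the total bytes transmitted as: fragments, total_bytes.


Max data per non-final fragment = floor((MTU - header)/8)*8 = floor((1200 - 20)/8)*8 = floor(1180/8)*8 = 1176 B
Final fragment needs no 8-byte alignment: it can carry up to MTU - header = 1180 B
Non-final fragments needed = ceil((payload - 1180) / 1176) = ceil(179/1176) = ceil(0.1522) = 1
Number of fragments = 1 + 1 = 2
Fragment sizes (data): 1 * 1176 B + 183 B (last, 183 <= 1180 OK)
Total bytes sent = payload + n_frags * header = 1359 + 2*20 = 1359 + 40 = 1399 B

2, 1399


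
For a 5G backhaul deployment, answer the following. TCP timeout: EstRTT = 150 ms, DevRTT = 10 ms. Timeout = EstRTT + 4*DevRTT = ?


Given: EstRTT = 150 ms, DevRTT = 10 ms
Timeout = EstRTT + 4 * DevRTT
4 * DevRTT = 4 * 10 = 40
Timeout = 150 + 40 = 190 ms

190


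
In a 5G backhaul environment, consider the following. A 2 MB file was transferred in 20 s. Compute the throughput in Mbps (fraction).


Given: file = 2 MB, time = 20 s
File in Mb = 2 * 8 = 16 Mb
Throughput = 16 / 20 Mbps
Throughput = 4/5 Mbps

4/5


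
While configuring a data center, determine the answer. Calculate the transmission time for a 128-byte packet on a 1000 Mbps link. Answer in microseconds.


Given: packet = 128 bytes, bandwidth = 1000 Mbps
Packet in bits = 128 * 8 = 1024 bits
Bandwidth = 1000 * 10^6 = 1000000000 bps
Time = 1024 / 1000000000 seconds
Time in us = 1024 * 10^6 / 1000000000 = 1.024

1.024


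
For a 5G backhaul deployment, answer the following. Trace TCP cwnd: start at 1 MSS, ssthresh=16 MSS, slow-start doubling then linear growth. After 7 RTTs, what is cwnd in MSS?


RTT 0: cwnd = 1 MSS (initial)
RTT 1: cwnd = 2 MSS (slow start, doubled)
RTT 2: cwnd = 4 MSS (slow start, doubled)
RTT 3: cwnd = 8 MSS (slow start, doubled)
RTT 4: cwnd = 16 MSS (slow start, doubled)
RTT 5: cwnd = 17 MSS (congestion avoidance, +1)
RTT 6: cwnd = 18 MSS (congestion avoidance, +1)
RTT 7: cwnd = 19 MSS (congestion avoidance, +1)

19


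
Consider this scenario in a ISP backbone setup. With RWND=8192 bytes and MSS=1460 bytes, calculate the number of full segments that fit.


Given: RWND = 8192 bytes, MSS = 1460 bytes
Full segments = floor(RWND / MSS)
Full segments = floor(8192 / 1460)
Full segments = floor(5.611) = 5

5


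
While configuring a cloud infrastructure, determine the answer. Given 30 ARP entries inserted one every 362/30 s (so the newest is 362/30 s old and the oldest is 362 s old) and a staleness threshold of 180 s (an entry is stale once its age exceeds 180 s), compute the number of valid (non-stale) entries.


Ages are k * 362/30 s for k = 1..30 (spacing = 12.0667 s).
Entry k is valid iff k * 362/30 <= 180 iff k <= 30 * 180 / 362 = 14.9171
n_valid = floor(14.9171) = 14
(n_stale = 30 - 14 = 16)

14


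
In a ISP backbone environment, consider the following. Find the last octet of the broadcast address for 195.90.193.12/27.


Given: IP = 195.90.193.12, prefix = /27
Host bits = 32 - 27 = 5
Network last octet = 12 AND mask = 0
Host part size = 2^5 - 1 = 31
Broadcast last octet = 0 OR 31 = 31

31


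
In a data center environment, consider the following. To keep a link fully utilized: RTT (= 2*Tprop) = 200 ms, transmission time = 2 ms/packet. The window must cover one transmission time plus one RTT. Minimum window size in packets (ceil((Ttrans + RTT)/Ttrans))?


Given: Ttrans = 2 ms, RTT = 200 ms (= 2 * Tprop, Tprop = 100 ms)
Time until first ACK returns = Ttrans + RTT = 2 + 200 = 202 ms
Need W * Ttrans >= Ttrans + RTT  ->  W >= (Ttrans + RTT) / Ttrans
(Ttrans + RTT) / Ttrans = 202 / 2 = 101
W_min = ceil(101) = 101

101


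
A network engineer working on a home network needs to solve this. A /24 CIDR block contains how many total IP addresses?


Given: CIDR prefix /24
Host bits = 32 - 24 = 8
Total addresses = 2^8 = 256

256


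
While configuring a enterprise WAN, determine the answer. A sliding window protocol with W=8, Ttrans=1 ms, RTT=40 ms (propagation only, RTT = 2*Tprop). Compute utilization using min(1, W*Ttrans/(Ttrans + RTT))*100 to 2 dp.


Given: W = 8, Ttrans = 1 ms, RTT = 40 ms (= 2 * Tprop, Tprop = 20 ms)
Cycle time = Ttrans + RTT = 1 + 40 = 41 ms (first packet sent until its ACK returns)
W * Ttrans = 8 * 1 = 8 ms of sending per cycle
W * Ttrans / (Ttrans + RTT) = 8 / 41 = 0.195122
U = min(1, 0.195122) = 0.195122
U% = 19.51%

19.51


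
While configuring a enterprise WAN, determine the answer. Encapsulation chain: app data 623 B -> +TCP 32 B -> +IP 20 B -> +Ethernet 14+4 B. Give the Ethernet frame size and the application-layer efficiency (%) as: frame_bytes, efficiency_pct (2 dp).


TCP segment = 623 + 32 = 655 B
IP packet = 655 + 20 = 675 B
Ethernet frame = 675 + 14 + 4 = 693 B
Efficiency = app / frame = 623 / 693 = 0.898990 = 89.8990% -> 89.90% (2 dp)

693, 89.90


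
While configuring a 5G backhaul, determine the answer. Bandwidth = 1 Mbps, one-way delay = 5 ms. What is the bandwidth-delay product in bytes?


Given: bandwidth = 1 Mbps, delay = 5 ms
BDP in bits = 1 * 10^6 * 5 / 1000
BDP in bits = 5000
BDP in bytes = 5000 / 8 = 625

625


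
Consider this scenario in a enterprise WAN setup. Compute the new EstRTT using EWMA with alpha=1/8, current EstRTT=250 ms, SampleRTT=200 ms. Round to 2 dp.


Given: EstRTT = 250 ms, SampleRTT = 200 ms, alpha = 1/8
New EstRTT = (1 - alpha) * EstRTT + alpha * SampleRTT
(7/8) * 250 = 218.75
(1/8) * 200 = 25
New EstRTT = 218.75 + 25 = 243.75 ms -> 243.75 ms (2 dp)

243.75


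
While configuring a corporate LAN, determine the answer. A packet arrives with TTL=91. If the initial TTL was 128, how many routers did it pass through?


Given: initial TTL = 128, received TTL = 91
Hops = initial TTL - received TTL
Hops = 128 - 91 = 37

37


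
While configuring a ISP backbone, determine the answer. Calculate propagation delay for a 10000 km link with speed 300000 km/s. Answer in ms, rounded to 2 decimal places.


Given: distance = 10000 km, speed = 300000 km/s
Delay = distance / speed = 10000 / 300000 seconds
Delay in ms = 10000 * 1000 / 300000
Delay = 33.3333 ms
Rounded to 2 dp = 33.33 ms

33.33


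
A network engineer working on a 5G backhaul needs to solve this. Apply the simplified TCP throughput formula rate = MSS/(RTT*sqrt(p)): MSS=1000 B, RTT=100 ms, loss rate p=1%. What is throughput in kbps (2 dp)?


Given: MSS = 1000 bytes, RTT = 100 ms, loss = 1%
RTT in seconds = 100 / 1000 = 0.1
Loss rate = 1% = 0.01
sqrt(loss) = sqrt(0.01) = 0.1
Throughput (bytes/s) = 1000 / (0.1 * 0.1) = 100000.0000
Throughput (kbps) = 100000.0000 * 8 / 1000 = 800.000000 -> 800.00 kbps (2 dp)

800.00


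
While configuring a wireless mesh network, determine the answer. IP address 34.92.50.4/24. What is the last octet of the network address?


Given: IP = 34.92.50.4, prefix = /24
Subnet mask = 255.255.255.0
Last octet of IP: 4
Last octet of mask: 0
Network last octet = 4 AND 0 = 0

0


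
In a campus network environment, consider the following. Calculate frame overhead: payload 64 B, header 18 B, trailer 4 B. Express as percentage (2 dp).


Given: payload = 64 B, header = 18 B, trailer = 4 B
Overhead bytes = header + trailer = 18 + 4 = 22
Total frame = payload + overhead = 64 + 22 = 86
Overhead % = 22 / 86 * 100 = 25.5814% -> 25.58% (2 dp)

25.58


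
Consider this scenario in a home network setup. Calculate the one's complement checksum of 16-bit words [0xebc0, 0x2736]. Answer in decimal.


Given words: [0xebc0, 0x2736]
Step 1: Sum all words
Raw sum = 60352 + 10038 = 70390
Step 2: Fold carry: (4854 + 1) = 4855
One's complement = ~4855 & 0xFFFF = 60680

60680


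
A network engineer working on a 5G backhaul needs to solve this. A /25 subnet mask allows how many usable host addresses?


Given: subnet mask /25
Host bits = 32 - 25 = 7
Total addresses = 2^7 = 128
Usable hosts = 128 - 2 (network + broadcast) = 126

126


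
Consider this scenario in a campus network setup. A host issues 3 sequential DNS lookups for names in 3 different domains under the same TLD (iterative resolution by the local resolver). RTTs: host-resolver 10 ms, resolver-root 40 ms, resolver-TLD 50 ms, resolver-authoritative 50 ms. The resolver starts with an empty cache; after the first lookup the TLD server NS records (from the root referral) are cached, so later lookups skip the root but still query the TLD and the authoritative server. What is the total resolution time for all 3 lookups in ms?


Lookup 1 (cold cache): local + root + TLD + auth = 10 + 40 + 50 + 50 = 150 ms
Lookups 2..3 (TLD NS cached -> skip root; new domain -> still ask TLD and auth): local + TLD + auth = 10 + 50 + 50 = 110 ms each
Remaining 2 lookups: 2 * 110 = 220 ms
Total = 150 + 220 = 370 ms

370


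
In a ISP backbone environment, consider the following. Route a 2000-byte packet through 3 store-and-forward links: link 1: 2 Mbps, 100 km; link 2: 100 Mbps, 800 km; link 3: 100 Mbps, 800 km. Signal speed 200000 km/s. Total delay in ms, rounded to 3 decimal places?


Packet = 2000 bytes = 16000 bits. Store-and-forward: sum (t_trans + t_prop) per link.
Link 1: t_trans = 16000/(2*10^6) s = 8.0000 ms; t_prop = 100/200000 s = 0.5000 ms; subtotal = 8.5000 ms
Link 2: t_trans = 16000/(100*10^6) s = 0.1600 ms; t_prop = 800/200000 s = 4.0000 ms; subtotal = 4.1600 ms
Link 3: t_trans = 16000/(100*10^6) s = 0.1600 ms; t_prop = 800/200000 s = 4.0000 ms; subtotal = 4.1600 ms
End-to-end = 8.5000 + 4.1600 + 4.1600 = 16.8200 ms -> 16.820 ms (3 dp)

16.820


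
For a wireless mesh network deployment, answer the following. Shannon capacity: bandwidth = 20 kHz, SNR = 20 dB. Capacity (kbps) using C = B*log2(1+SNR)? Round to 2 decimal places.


Given: B = 20 kHz, SNR = 20 dB
SNR linear = 10^(20/10) = 100
1 + SNR = 101
log2(101) = 6.6582114828
C = 20 * 1000 * 6.6582114828 = 133164.2297 bps
C = 133.164230 kbps -> 133.16 kbps (2 dp)

133.16


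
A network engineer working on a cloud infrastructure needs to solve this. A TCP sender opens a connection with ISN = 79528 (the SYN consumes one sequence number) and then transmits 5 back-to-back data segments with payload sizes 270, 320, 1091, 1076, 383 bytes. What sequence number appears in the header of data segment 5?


The SYN occupies sequence number ISN = 79528, so the first data byte is ISN + 1 = 79529.
SEQ of data segment i = (ISN + 1) + sum of payload sizes of segments 1..i-1.
Segment 1: SEQ = 79529, payload = 270 bytes
Segment 2: SEQ = 79799, payload = 320 bytes
Segment 3: SEQ = 80119, payload = 1091 bytes
Segment 4: SEQ = 81210, payload = 1076 bytes
Segment 5: SEQ = 82286, payload = 383 bytes
SEQ of segment 5 = 79529 + 270 + 320 + 1091 + 1076 = 82286

82286


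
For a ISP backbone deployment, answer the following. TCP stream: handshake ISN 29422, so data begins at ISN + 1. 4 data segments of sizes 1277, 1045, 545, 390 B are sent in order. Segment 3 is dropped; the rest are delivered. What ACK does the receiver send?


SYN uses sequence number 29422; first data byte = ISN + 1 = 29423.
Segment 1: SEQ = 29423, len = 1277 B, covers [29423, 30699]
Segment 2: SEQ = 30700, len = 1045 B, covers [30700, 31744]
Segment 3: SEQ = 31745, len = 545 B, covers [31745, 32289] [LOST]
Segment 4: SEQ = 32290, len = 390 B, covers [32290, 32679]
In-order data received: bytes [29423, 31744] (segments 1..2).
Segment 3 missing -> gap begins at byte 31745; later segments buffered out of order.
Cumulative ACK = next expected in-order byte = 29423 + 1277 + 1045 = 31745

31745


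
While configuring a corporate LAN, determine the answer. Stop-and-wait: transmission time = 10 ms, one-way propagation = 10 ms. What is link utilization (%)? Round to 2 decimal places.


Given: Ttrans = 10 ms, Tprop = 10 ms
RTT = 2 * Tprop = 2 * 10 = 20 ms
U = Ttrans / (Ttrans + RTT)
U = 10 / (10 + 20)
U = 10 / 30 = 0.333333
U% = 33.33%

33.33


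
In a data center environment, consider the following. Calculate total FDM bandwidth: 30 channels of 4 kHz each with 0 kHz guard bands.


Given: 30 channels, 4 kHz each, guard = 0 kHz
Channel bandwidth = 30 * 4 = 120 kHz
Guard bands = 29 gaps * 0 kHz = 0 kHz
Total = 120 + 0 = 120 kHz

120


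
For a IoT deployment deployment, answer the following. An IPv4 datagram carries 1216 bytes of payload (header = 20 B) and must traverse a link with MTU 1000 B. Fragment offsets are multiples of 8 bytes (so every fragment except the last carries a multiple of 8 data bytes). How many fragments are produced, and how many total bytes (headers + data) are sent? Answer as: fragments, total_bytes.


Max data per non-final fragment = floor((MTU - header)/8)*8 = floor((1000 - 20)/8)*8 = floor(980/8)*8 = 976 B
Final fragment needs no 8-byte alignment: it can carry up to MTU - header = 980 B
Non-final fragments needed = ceil((payload - 980) / 976) = ceil(236/976) = ceil(0.2418) = 1
Number of fragments = 1 + 1 = 2
Fragment sizes (data): 1 * 976 B + 240 B (last, 240 <= 980 OK)
Total bytes sent = payload + n_frags * header = 1216 + 2*20 = 1216 + 40 = 1256 B

2, 1256


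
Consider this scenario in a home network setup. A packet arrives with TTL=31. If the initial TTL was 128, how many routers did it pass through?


Given: initial TTL = 128, received TTL = 31
Hops = initial TTL - received TTL
Hops = 128 - 31 = 97

97


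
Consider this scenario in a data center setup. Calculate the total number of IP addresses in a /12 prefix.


Given: CIDR prefix /12
Host bits = 32 - 12 = 20
Total addresses = 2^20 = 1048576

1048576
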